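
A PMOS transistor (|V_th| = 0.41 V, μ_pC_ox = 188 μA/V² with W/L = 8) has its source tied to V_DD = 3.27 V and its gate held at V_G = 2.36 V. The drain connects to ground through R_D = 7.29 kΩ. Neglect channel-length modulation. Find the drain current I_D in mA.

I_D = 0.188 mA

V_SG = V_DD − V_G = 3.27 − 2.36 = 0.91 V, so V_ov = 0.91 − 0.41 = 0.5 V.
k_p = μ_pC_ox · (W/L) = 1.504 mA/V².
Assume saturation: I_D = ½ k_p V_ov² = 0.5 × 1.504 × 0.5² = 0.188 mA, giving V_SD = V_DD − I_D R_D = 3.27 − 0.188 × 7.29 = 1.9 V.
V_SD = 1.9 V ≥ V_ov = 0.5 V, confirming saturation.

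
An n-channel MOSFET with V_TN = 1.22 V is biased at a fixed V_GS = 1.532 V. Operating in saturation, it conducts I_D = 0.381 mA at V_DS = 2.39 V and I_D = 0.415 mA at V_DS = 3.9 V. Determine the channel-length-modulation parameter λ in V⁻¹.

λ = 0.0688 V⁻¹

With V_GS fixed, I_D ∝ (1 + λ V_DS) in saturation, so I_D2/I_D1 = (1 + λ V_DS2)/(1 + λ V_DS1).
0.415/0.381 = 1.089 = (1 + 3.9 λ)/(1 + 2.39 λ).
Solving: λ (I_D1 V_DS2 − I_D2 V_DS1) = I_D2 − I_D1, so λ = (0.415 − 0.381) / (0.381 × 3.9 − 0.415 × 2.39) = 0.034 / 0.494 = 0.0688 V⁻¹.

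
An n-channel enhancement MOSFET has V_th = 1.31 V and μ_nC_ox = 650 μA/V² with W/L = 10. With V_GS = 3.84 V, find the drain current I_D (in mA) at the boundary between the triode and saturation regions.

I_D = 20.8 mA

At the boundary V_DS = V_ov = V_GS − V_th = 3.84 − 1.31 = 2.53 V.
k_n = μ_nC_ox · (W/L) = 6.5 mA/V².
I_D = ½ k_n V_ov² = 0.5 × 6.5 × 2.53² = 20.8 mA.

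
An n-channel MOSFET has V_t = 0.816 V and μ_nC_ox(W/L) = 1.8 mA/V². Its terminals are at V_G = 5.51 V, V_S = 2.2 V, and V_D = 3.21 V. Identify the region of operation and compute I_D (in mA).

V_GS = V_G − V_S = 5.51 − 2.2 = 3.31 V; V_DS = V_D − V_S = 3.21 − 2.2 = 1.01 V.
V_ov = V_GS − V_t = 3.31 − 0.816 = 2.49 V.
Since V_DS = 1.01 V < V_ov = 2.49 V, the device is in the triode region.
I_D = k_n [V_ov · V_DS − ½ V_DS²] = 1.8 × [2.49 × 1.01 − 0.5 × 1.01²] = 3.62 mA.

Triode; I_D = 3.62 mA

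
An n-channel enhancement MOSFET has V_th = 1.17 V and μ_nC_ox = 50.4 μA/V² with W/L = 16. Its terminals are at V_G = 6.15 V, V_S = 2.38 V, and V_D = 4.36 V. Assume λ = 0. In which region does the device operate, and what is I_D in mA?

Triode; I_D = 2.57 mA

V_GS = V_G − V_S = 6.15 − 2.38 = 3.77 V; V_DS = V_D − V_S = 4.36 − 2.38 = 1.98 V.
k_n = μ_nC_ox · (W/L) = 0.8064 mA/V².
V_ov = V_GS − V_th = 3.77 − 1.17 = 2.6 V.
Since V_DS = 1.98 V < V_ov = 2.6 V, the device is in the triode region.
I_D = k_n [V_ov · V_DS − ½ V_DS²] = 0.8064 × [2.6 × 1.98 − 0.5 × 1.98²] = 2.57 mA.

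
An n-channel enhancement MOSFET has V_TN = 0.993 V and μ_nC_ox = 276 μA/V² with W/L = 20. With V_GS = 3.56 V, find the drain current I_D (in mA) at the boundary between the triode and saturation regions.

I_D = 18.2 mA

At the boundary V_DS = V_ov = V_GS − V_TN = 3.56 − 0.993 = 2.57 V.
k_n = μ_nC_ox · (W/L) = 5.52 mA/V².
I_D = ½ k_n V_ov² = 0.5 × 5.52 × 2.57² = 18.2 mA.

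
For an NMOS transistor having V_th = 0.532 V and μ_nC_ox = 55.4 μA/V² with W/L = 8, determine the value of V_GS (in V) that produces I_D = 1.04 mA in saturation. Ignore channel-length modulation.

V_GS = 2.70 V

k_n = μ_nC_ox · (W/L) = 0.4432 mA/V².
In saturation I_D = ½ k_n (V_GS − V_th)², so V_GS − V_th = √(2 I_D / k_n) = √(2 × 1.04 / 0.4432) = 2.17 V.
V_GS = 0.532 + 2.17 = 2.7 V.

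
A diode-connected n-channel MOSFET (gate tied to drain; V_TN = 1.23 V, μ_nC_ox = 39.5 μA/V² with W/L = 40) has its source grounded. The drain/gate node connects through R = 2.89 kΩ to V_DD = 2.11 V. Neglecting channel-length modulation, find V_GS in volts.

V_GS = 1.67 V

With gate tied to drain, V_GS = V_DS ≥ V_GS − V_TN, so the device is in saturation.
k_n = μ_nC_ox · (W/L) = 1.58 mA/V².
KCL at the drain: ½ k_n (V_GS − V_TN)² = (V_DD − V_GS)/R.
Let x = V_GS − 1.23. Then 2.28 x² + x − 0.88 = 0, giving x = 0.439 V (positive root), so V_GS = 1.67 V.
I_D = (V_DD − V_GS)/R = (2.11 − 1.67) / 2.89 = 0.152 mA.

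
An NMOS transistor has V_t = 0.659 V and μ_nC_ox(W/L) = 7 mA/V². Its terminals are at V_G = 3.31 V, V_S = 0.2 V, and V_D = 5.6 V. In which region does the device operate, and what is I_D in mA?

V_GS = V_G − V_S = 3.31 − 0.2 = 3.11 V; V_DS = V_D − V_S = 5.6 − 0.2 = 5.4 V.
V_ov = V_GS − V_t = 3.11 − 0.659 = 2.45 V.
Since V_DS = 5.4 V ≥ V_ov = 2.45 V, the device is in saturation.
I_D = ½ k_n V_ov² = 0.5 × 7 × 2.45² = 21 mA.

Saturation; I_D = 21.0 mA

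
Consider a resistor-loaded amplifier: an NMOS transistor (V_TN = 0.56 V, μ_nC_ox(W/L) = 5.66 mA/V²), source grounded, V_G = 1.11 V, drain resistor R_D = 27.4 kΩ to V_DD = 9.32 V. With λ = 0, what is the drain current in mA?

V_GS = V_G = 1.11 V, so V_ov = 1.11 − 0.56 = 0.55 V.
Assume saturation: I_D = ½ k_n V_ov² = 0.5 × 5.66 × 0.55² = 0.856 mA, giving V_DS = V_DD − I_D R_D = 9.32 − 0.856 × 27.4 = -14.1 V.
But -14.1 V < V_ov = 0.55 V, so the device is actually in triode.
In triode I_D = k_n[V_ov V_DS − ½ V_DS²] and I_D = (V_DD − V_DS)/R_D. Equating: 77.5 V_DS² − 86.3 V_DS + 9.32 = 0, giving V_DS = 0.121 V (the root below V_ov).
I_D = (9.32 − 0.121) / 27.4 = 0.336 mA.

I_D = 0.336 mA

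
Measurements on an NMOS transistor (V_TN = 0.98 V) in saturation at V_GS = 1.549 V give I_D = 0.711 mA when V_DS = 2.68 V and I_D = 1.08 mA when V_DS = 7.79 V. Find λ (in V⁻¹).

With V_GS fixed, I_D ∝ (1 + λ V_DS) in saturation, so I_D2/I_D1 = (1 + λ V_DS2)/(1 + λ V_DS1).
1.08/0.711 = 1.519 = (1 + 7.79 λ)/(1 + 2.68 λ).
Solving: λ (I_D1 V_DS2 − I_D2 V_DS1) = I_D2 − I_D1, so λ = (1.08 − 0.711) / (0.711 × 7.79 − 1.08 × 2.68) = 0.369 / 2.64 = 0.14 V⁻¹.

λ = 0.140 V⁻¹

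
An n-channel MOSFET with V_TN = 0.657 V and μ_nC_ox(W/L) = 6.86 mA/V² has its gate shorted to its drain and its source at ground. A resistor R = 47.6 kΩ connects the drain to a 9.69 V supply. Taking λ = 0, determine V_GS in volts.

With gate tied to drain, V_GS = V_DS ≥ V_GS − V_TN, so the device is in saturation.
KCL at the drain: ½ k_n (V_GS − V_TN)² = (V_DD − V_GS)/R.
Let x = V_GS − 0.657. Then 163 x² + x − 9.033 = 0, giving x = 0.232 V (positive root), so V_GS = 0.889 V.
I_D = (V_DD − V_GS)/R = (9.69 − 0.889) / 47.6 = 0.185 mA.

V_GS = 0.889 V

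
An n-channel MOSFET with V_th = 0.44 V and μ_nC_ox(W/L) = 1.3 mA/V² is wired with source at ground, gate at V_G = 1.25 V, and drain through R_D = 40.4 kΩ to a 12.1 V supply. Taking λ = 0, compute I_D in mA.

V_GS = V_G = 1.25 V, so V_ov = 1.25 − 0.44 = 0.81 V.
Assume saturation: I_D = ½ k_n V_ov² = 0.5 × 1.3 × 0.81² = 0.426 mA, giving V_DS = V_DD − I_D R_D = 12.1 − 0.426 × 40.4 = -5.13 V.
But -5.13 V < V_ov = 0.81 V, so the device is actually in triode.
In triode I_D = k_n[V_ov V_DS − ½ V_DS²] and I_D = (V_DD − V_DS)/R_D. Equating: 26.3 V_DS² − 43.54 V_DS + 12.1 = 0, giving V_DS = 0.353 V (the root below V_ov).
I_D = (12.1 − 0.353) / 40.4 = 0.291 mA.

I_D = 0.291 mA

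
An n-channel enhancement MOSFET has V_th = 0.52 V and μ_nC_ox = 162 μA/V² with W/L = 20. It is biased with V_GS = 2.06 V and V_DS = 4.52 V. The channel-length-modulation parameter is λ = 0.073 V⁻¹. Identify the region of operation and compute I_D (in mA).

k_n = μ_nC_ox · (W/L) = 3.24 mA/V².
V_ov = V_GS − V_th = 2.06 − 0.52 = 1.54 V.
Since V_DS = 4.52 V ≥ V_ov = 1.54 V, the device is in saturation.
I_D = ½ k_n V_ov² (1 + λ V_DS) = 0.5 × 3.24 × 1.54² × (1 + 0.073 × 4.52) = 5.11 mA.

Saturation; I_D = 5.11 mA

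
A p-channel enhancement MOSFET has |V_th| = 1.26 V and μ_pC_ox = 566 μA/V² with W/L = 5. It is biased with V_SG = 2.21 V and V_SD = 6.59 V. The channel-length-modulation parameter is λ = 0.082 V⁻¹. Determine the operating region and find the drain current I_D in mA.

k_p = μ_pC_ox · (W/L) = 2.83 mA/V².
V_ov = V_SG − |V_th| = 2.21 − 1.26 = 0.95 V.
Since V_SD = 6.59 V ≥ V_ov = 0.95 V, the device is in saturation.
I_D = ½ k_p V_ov² (1 + λ V_SD) = 0.5 × 2.83 × 0.95² × (1 + 0.082 × 6.59) = 1.97 mA.

Saturation; I_D = 1.97 mA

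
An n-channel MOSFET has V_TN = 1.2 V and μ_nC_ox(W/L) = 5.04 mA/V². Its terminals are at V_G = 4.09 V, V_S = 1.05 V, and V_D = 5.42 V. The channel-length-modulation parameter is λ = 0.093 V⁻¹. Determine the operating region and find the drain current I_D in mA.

V_GS = V_G − V_S = 4.09 − 1.05 = 3.04 V; V_DS = V_D − V_S = 5.42 − 1.05 = 4.37 V.
V_ov = V_GS − V_TN = 3.04 − 1.2 = 1.84 V.
Since V_DS = 4.37 V ≥ V_ov = 1.84 V, the device is in saturation.
I_D = ½ k_n V_ov² (1 + λ V_DS) = 0.5 × 5.04 × 1.84² × (1 + 0.093 × 4.37) = 12 mA.

Saturation; I_D = 12.0 mA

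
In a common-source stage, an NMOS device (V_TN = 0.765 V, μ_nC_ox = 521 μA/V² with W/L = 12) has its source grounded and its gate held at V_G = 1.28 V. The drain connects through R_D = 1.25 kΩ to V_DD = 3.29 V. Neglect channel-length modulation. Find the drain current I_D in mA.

I_D = 0.829 mA

V_GS = V_G = 1.28 V, so V_ov = 1.28 − 0.765 = 0.515 V.
k_n = μ_nC_ox · (W/L) = 6.252 mA/V².
Assume saturation: I_D = ½ k_n V_ov² = 0.5 × 6.252 × 0.515² = 0.829 mA, giving V_DS = V_DD − I_D R_D = 3.29 − 0.829 × 1.25 = 2.25 V.
V_DS = 2.25 V ≥ V_ov = 0.515 V, confirming saturation.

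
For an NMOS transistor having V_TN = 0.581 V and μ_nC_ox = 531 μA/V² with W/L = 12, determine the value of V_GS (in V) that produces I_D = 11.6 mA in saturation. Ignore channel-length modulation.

k_n = μ_nC_ox · (W/L) = 6.372 mA/V².
In saturation I_D = ½ k_n (V_GS − V_TN)², so V_GS − V_TN = √(2 I_D / k_n) = √(2 × 11.6 / 6.372) = 1.91 V.
V_GS = 0.581 + 1.91 = 2.49 V.

V_GS = 2.49 V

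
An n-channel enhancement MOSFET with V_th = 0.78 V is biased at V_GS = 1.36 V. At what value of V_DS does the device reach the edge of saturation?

V_DS,sat = 0.580 V

The boundary between triode and saturation is V_DS = V_GS − V_th = V_ov.
V_ov = 1.36 − 0.78 = 0.58 V.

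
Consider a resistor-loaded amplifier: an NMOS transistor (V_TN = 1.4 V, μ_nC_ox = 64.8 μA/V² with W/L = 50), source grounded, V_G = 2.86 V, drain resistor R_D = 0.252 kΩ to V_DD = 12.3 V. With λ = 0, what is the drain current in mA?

V_GS = V_G = 2.86 V, so V_ov = 2.86 − 1.4 = 1.46 V.
k_n = μ_nC_ox · (W/L) = 3.24 mA/V².
Assume saturation: I_D = ½ k_n V_ov² = 0.5 × 3.24 × 1.46² = 3.45 mA, giving V_DS = V_DD − I_D R_D = 12.3 − 3.45 × 0.252 = 11.4 V.
V_DS = 11.4 V ≥ V_ov = 1.46 V, confirming saturation.

I_D = 3.45 mA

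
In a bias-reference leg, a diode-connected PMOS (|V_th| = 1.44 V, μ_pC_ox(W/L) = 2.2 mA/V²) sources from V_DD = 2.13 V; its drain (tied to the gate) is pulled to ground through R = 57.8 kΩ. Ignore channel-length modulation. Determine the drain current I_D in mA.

With gate tied to drain, V_SG = V_SD ≥ V_SG − |V_th|, so the device is in saturation.
KCL at the drain: ½ k_p (V_SG − |V_th|)² = (V_DD − V_SG)/R.
Let x = V_SG − 1.44. Then 63.6 x² + x − 0.69 = 0, giving x = 0.0966 V (positive root), so V_SG = 1.54 V.
I_D = (V_DD − V_SG)/R = (2.13 − 1.54) / 57.8 = 0.0103 mA.

I_D = 0.0103 mA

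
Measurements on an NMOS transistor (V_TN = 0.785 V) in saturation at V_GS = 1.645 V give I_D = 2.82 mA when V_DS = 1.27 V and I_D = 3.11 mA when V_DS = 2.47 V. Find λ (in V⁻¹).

With V_GS fixed, I_D ∝ (1 + λ V_DS) in saturation, so I_D2/I_D1 = (1 + λ V_DS2)/(1 + λ V_DS1).
3.11/2.82 = 1.103 = (1 + 2.47 λ)/(1 + 1.27 λ).
Solving: λ (I_D1 V_DS2 − I_D2 V_DS1) = I_D2 − I_D1, so λ = (3.11 − 2.82) / (2.82 × 2.47 − 3.11 × 1.27) = 0.29 / 3.02 = 0.0962 V⁻¹.

λ = 0.0962 V⁻¹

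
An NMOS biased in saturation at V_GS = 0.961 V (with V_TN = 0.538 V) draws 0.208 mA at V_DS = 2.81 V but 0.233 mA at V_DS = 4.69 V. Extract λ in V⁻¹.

λ = 0.0779 V⁻¹

With V_GS fixed, I_D ∝ (1 + λ V_DS) in saturation, so I_D2/I_D1 = (1 + λ V_DS2)/(1 + λ V_DS1).
0.233/0.208 = 1.12 = (1 + 4.69 λ)/(1 + 2.81 λ).
Solving: λ (I_D1 V_DS2 − I_D2 V_DS1) = I_D2 − I_D1, so λ = (0.233 − 0.208) / (0.208 × 4.69 − 0.233 × 2.81) = 0.025 / 0.321 = 0.0779 V⁻¹.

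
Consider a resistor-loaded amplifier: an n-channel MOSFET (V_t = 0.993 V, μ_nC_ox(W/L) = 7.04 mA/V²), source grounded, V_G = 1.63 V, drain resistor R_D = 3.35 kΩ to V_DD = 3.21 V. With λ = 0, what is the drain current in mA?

V_GS = V_G = 1.63 V, so V_ov = 1.63 − 0.993 = 0.637 V.
Assume saturation: I_D = ½ k_n V_ov² = 0.5 × 7.04 × 0.637² = 1.43 mA, giving V_DS = V_DD − I_D R_D = 3.21 − 1.43 × 3.35 = -1.57 V.
But -1.57 V < V_ov = 0.637 V, so the device is actually in triode.
In triode I_D = k_n[V_ov V_DS − ½ V_DS²] and I_D = (V_DD − V_DS)/R_D. Equating: 11.8 V_DS² − 16.02 V_DS + 3.21 = 0, giving V_DS = 0.244 V (the root below V_ov).
I_D = (3.21 − 0.244) / 3.35 = 0.885 mA.

I_D = 0.885 mA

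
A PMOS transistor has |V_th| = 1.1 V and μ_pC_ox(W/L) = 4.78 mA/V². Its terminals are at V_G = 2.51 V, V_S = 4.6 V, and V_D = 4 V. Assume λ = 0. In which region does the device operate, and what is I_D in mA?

Triode; I_D = 1.98 mA

V_SG = V_S − V_G = 4.6 − 2.51 = 2.09 V; V_SD = V_S − V_D = 4.6 − 4 = 0.6 V.
V_ov = V_SG − |V_th| = 2.09 − 1.1 = 0.99 V.
Since V_SD = 0.6 V < V_ov = 0.99 V, the device is in the triode region.
I_D = k_p [V_ov · V_SD − ½ V_SD²] = 4.78 × [0.99 × 0.6 − 0.5 × 0.6²] = 1.98 mA.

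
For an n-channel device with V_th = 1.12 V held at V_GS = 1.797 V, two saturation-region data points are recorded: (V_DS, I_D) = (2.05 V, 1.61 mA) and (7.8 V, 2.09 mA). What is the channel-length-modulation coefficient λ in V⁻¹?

λ = 0.0580 V⁻¹

With V_GS fixed, I_D ∝ (1 + λ V_DS) in saturation, so I_D2/I_D1 = (1 + λ V_DS2)/(1 + λ V_DS1).
2.09/1.61 = 1.298 = (1 + 7.8 λ)/(1 + 2.05 λ).
Solving: λ (I_D1 V_DS2 − I_D2 V_DS1) = I_D2 − I_D1, so λ = (2.09 − 1.61) / (1.61 × 7.8 − 2.09 × 2.05) = 0.48 / 8.27 = 0.058 V⁻¹.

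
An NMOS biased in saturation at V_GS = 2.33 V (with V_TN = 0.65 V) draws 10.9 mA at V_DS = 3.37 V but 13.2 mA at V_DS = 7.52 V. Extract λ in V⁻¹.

With V_GS fixed, I_D ∝ (1 + λ V_DS) in saturation, so I_D2/I_D1 = (1 + λ V_DS2)/(1 + λ V_DS1).
13.2/10.9 = 1.211 = (1 + 7.52 λ)/(1 + 3.37 λ).
Solving: λ (I_D1 V_DS2 − I_D2 V_DS1) = I_D2 − I_D1, so λ = (13.2 − 10.9) / (10.9 × 7.52 − 13.2 × 3.37) = 2.3 / 37.5 = 0.0614 V⁻¹.

λ = 0.0614 V⁻¹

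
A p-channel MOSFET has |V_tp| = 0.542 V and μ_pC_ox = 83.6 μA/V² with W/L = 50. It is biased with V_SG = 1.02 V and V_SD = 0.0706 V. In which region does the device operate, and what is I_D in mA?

Triode; I_D = 0.131 mA

k_p = μ_pC_ox · (W/L) = 4.18 mA/V².
V_ov = V_SG − |V_tp| = 1.02 − 0.542 = 0.478 V.
Since V_SD = 0.0706 V < V_ov = 0.478 V, the device is in the triode region.
I_D = k_p [V_ov · V_SD − ½ V_SD²] = 4.18 × [0.478 × 0.0706 − 0.5 × 0.0706²] = 0.131 mA.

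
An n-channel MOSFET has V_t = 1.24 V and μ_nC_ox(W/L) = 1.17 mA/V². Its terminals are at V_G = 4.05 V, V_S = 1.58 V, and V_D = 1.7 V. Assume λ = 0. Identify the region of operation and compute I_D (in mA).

Triode; I_D = 0.164 mA

V_GS = V_G − V_S = 4.05 − 1.58 = 2.47 V; V_DS = V_D − V_S = 1.7 − 1.58 = 0.12 V.
V_ov = V_GS − V_t = 2.47 − 1.24 = 1.23 V.
Since V_DS = 0.12 V < V_ov = 1.23 V, the device is in the triode region.
I_D = k_n [V_ov · V_DS − ½ V_DS²] = 1.17 × [1.23 × 0.12 − 0.5 × 0.12²] = 0.164 mA.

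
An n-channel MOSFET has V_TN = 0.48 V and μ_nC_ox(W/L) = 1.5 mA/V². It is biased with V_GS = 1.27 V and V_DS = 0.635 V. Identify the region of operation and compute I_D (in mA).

Triode; I_D = 0.450 mA

V_ov = V_GS − V_TN = 1.27 − 0.48 = 0.79 V.
Since V_DS = 0.635 V < V_ov = 0.79 V, the device is in the triode region.
I_D = k_n [V_ov · V_DS − ½ V_DS²] = 1.5 × [0.79 × 0.635 − 0.5 × 0.635²] = 0.45 mA.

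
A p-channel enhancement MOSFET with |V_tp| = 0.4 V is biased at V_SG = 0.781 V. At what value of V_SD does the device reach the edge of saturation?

The boundary between triode and saturation is V_SD = V_SG − |V_tp| = V_ov.
V_ov = 0.781 − 0.4 = 0.381 V.

V_SD,sat = 0.381 V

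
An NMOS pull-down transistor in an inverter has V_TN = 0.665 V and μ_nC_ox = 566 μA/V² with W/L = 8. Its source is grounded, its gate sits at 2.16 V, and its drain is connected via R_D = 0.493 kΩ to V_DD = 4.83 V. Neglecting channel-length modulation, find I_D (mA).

I_D = 5.06 mA

V_GS = V_G = 2.16 V, so V_ov = 2.16 − 0.665 = 1.5 V.
k_n = μ_nC_ox · (W/L) = 4.528 mA/V².
Assume saturation: I_D = ½ k_n V_ov² = 0.5 × 4.528 × 1.5² = 5.06 mA, giving V_DS = V_DD − I_D R_D = 4.83 − 5.06 × 0.493 = 2.34 V.
V_DS = 2.34 V ≥ V_ov = 1.5 V, confirming saturation.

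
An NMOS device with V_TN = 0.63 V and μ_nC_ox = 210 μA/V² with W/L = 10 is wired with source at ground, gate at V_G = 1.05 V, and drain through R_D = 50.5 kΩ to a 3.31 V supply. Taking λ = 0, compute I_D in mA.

I_D = 0.0640 mA

V_GS = V_G = 1.05 V, so V_ov = 1.05 − 0.63 = 0.42 V.
k_n = μ_nC_ox · (W/L) = 2.1 mA/V².
Assume saturation: I_D = ½ k_n V_ov² = 0.5 × 2.1 × 0.42² = 0.185 mA, giving V_DS = V_DD − I_D R_D = 3.31 − 0.185 × 50.5 = -6.04 V.
But -6.04 V < V_ov = 0.42 V, so the device is actually in triode.
In triode I_D = k_n[V_ov V_DS − ½ V_DS²] and I_D = (V_DD − V_DS)/R_D. Equating: 53 V_DS² − 45.54 V_DS + 3.31 = 0, giving V_DS = 0.0802 V (the root below V_ov).
I_D = (3.31 − 0.0802) / 50.5 = 0.064 mA.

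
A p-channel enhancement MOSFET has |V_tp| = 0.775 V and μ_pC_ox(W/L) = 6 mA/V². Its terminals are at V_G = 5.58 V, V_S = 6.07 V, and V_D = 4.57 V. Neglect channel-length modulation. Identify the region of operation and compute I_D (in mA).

V_SG = V_S − V_G = 6.07 − 5.58 = 0.49 V; V_SD = V_S − V_D = 6.07 − 4.57 = 1.5 V.
V_SG = 0.49 V < |V_tp| = 0.775 V, so the transistor is in cutoff.

Cutoff; I_D = 0 mA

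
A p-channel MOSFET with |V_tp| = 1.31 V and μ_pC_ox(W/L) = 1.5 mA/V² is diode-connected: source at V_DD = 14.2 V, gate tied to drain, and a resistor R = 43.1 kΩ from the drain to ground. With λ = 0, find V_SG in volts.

V_SG = 1.93 V

With gate tied to drain, V_SG = V_SD ≥ V_SG − |V_tp|, so the device is in saturation.
KCL at the drain: ½ k_p (V_SG − |V_tp|)² = (V_DD − V_SG)/R.
Let x = V_SG − 1.31. Then 32.3 x² + x − 12.89 = 0, giving x = 0.616 V (positive root), so V_SG = 1.93 V.
I_D = (V_DD − V_SG)/R = (14.2 − 1.93) / 43.1 = 0.285 mA.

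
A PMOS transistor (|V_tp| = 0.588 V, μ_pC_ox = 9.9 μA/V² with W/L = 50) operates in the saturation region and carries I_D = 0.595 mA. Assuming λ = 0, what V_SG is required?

k_p = μ_pC_ox · (W/L) = 0.495 mA/V².
In saturation I_D = ½ k_p (V_SG − |V_tp|)², so V_SG − |V_tp| = √(2 I_D / k_p) = √(2 × 0.595 / 0.495) = 1.55 V.
V_SG = 0.588 + 1.55 = 2.14 V.

V_SG = 2.14 V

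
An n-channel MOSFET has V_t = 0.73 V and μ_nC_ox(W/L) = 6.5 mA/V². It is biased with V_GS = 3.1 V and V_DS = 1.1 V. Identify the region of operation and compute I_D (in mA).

Triode; I_D = 13.0 mA

V_ov = V_GS − V_t = 3.1 − 0.73 = 2.37 V.
Since V_DS = 1.1 V < V_ov = 2.37 V, the device is in the triode region.
I_D = k_n [V_ov · V_DS − ½ V_DS²] = 6.5 × [2.37 × 1.1 − 0.5 × 1.1²] = 13 mA.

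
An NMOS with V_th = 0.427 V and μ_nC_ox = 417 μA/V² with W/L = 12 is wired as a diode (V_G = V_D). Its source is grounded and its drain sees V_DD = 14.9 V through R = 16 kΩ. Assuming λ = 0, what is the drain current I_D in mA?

With gate tied to drain, V_GS = V_DS ≥ V_GS − V_th, so the device is in saturation.
k_n = μ_nC_ox · (W/L) = 5.004 mA/V².
KCL at the drain: ½ k_n (V_GS − V_th)² = (V_DD − V_GS)/R.
Let x = V_GS − 0.427. Then 40 x² + x − 14.47 = 0, giving x = 0.589 V (positive root), so V_GS = 1.02 V.
I_D = (V_DD − V_GS)/R = (14.9 − 1.02) / 16 = 0.868 mA.

I_D = 0.868 mA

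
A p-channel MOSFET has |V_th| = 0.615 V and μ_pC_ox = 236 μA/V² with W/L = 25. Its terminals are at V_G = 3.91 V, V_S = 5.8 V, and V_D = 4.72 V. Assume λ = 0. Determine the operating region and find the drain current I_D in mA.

V_SG = V_S − V_G = 5.8 − 3.91 = 1.89 V; V_SD = V_S − V_D = 5.8 − 4.72 = 1.08 V.
k_p = μ_pC_ox · (W/L) = 5.9 mA/V².
V_ov = V_SG − |V_th| = 1.89 − 0.615 = 1.27 V.
Since V_SD = 1.08 V < V_ov = 1.27 V, the device is in the triode region.
I_D = k_p [V_ov · V_SD − ½ V_SD²] = 5.9 × [1.27 × 1.08 − 0.5 × 1.08²] = 4.68 mA.

Triode; I_D = 4.68 mA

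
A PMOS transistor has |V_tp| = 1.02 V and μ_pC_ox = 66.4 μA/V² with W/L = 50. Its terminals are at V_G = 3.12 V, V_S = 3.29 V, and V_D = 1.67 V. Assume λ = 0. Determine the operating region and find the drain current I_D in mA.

V_SG = V_S − V_G = 3.29 − 3.12 = 0.17 V; V_SD = V_S − V_D = 3.29 − 1.67 = 1.62 V.
V_SG = 0.17 V < |V_tp| = 1.02 V, so the transistor is in cutoff.

Cutoff; I_D = 0 mA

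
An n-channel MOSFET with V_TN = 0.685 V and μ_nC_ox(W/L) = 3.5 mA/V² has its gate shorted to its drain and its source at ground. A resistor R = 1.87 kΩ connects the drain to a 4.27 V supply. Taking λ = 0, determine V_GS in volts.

V_GS = 1.59 V

With gate tied to drain, V_GS = V_DS ≥ V_GS − V_TN, so the device is in saturation.
KCL at the drain: ½ k_n (V_GS − V_TN)² = (V_DD − V_GS)/R.
Let x = V_GS − 0.685. Then 3.27 x² + x − 3.585 = 0, giving x = 0.905 V (positive root), so V_GS = 1.59 V.
I_D = (V_DD − V_GS)/R = (4.27 − 1.59) / 1.87 = 1.43 mA.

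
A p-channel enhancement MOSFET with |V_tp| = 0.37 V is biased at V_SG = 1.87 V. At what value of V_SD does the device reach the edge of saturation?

V_SD,sat = 1.50 V

The boundary between triode and saturation is V_SD = V_SG − |V_tp| = V_ov.
V_ov = 1.87 − 0.37 = 1.5 V.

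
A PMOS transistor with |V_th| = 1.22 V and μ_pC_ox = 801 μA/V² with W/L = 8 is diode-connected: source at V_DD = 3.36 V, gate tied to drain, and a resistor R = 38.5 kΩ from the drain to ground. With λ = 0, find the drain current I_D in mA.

With gate tied to drain, V_SG = V_SD ≥ V_SG − |V_th|, so the device is in saturation.
k_p = μ_pC_ox · (W/L) = 6.408 mA/V².
KCL at the drain: ½ k_p (V_SG − |V_th|)² = (V_DD − V_SG)/R.
Let x = V_SG − 1.22. Then 123 x² + x − 2.14 = 0, giving x = 0.128 V (positive root), so V_SG = 1.35 V.
I_D = (V_DD − V_SG)/R = (3.36 − 1.35) / 38.5 = 0.0523 mA.

I_D = 0.0523 mA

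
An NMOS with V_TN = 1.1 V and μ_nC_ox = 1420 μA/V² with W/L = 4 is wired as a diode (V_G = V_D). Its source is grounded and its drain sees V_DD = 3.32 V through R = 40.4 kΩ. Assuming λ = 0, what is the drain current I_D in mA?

I_D = 0.0516 mA

With gate tied to drain, V_GS = V_DS ≥ V_GS − V_TN, so the device is in saturation.
k_n = μ_nC_ox · (W/L) = 5.68 mA/V².
KCL at the drain: ½ k_n (V_GS − V_TN)² = (V_DD − V_GS)/R.
Let x = V_GS − 1.1. Then 115 x² + x − 2.22 = 0, giving x = 0.135 V (positive root), so V_GS = 1.23 V.
I_D = (V_DD − V_GS)/R = (3.32 − 1.23) / 40.4 = 0.0516 mA.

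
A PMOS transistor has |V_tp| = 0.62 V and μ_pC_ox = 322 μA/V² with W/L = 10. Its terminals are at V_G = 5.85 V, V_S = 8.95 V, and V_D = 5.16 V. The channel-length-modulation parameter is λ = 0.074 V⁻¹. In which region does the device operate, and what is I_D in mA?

V_SG = V_S − V_G = 8.95 − 5.85 = 3.1 V; V_SD = V_S − V_D = 8.95 − 5.16 = 3.79 V.
k_p = μ_pC_ox · (W/L) = 3.22 mA/V².
V_ov = V_SG − |V_tp| = 3.1 − 0.62 = 2.48 V.
Since V_SD = 3.79 V ≥ V_ov = 2.48 V, the device is in saturation.
I_D = ½ k_p V_ov² (1 + λ V_SD) = 0.5 × 3.22 × 2.48² × (1 + 0.074 × 3.79) = 12.7 mA.

Saturation; I_D = 12.7 mA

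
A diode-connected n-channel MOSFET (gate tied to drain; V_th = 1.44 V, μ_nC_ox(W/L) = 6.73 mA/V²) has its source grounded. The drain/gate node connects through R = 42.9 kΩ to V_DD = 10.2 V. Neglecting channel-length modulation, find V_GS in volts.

V_GS = 1.68 V

With gate tied to drain, V_GS = V_DS ≥ V_GS − V_th, so the device is in saturation.
KCL at the drain: ½ k_n (V_GS − V_th)² = (V_DD − V_GS)/R.
Let x = V_GS − 1.44. Then 144 x² + x − 8.76 = 0, giving x = 0.243 V (positive root), so V_GS = 1.68 V.
I_D = (V_DD − V_GS)/R = (10.2 − 1.68) / 42.9 = 0.199 mA.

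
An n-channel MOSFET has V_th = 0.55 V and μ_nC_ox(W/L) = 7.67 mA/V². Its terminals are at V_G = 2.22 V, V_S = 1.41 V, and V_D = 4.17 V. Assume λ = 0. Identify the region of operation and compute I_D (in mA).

V_GS = V_G − V_S = 2.22 − 1.41 = 0.81 V; V_DS = V_D − V_S = 4.17 − 1.41 = 2.76 V.
V_ov = V_GS − V_th = 0.81 − 0.55 = 0.26 V.
Since V_DS = 2.76 V ≥ V_ov = 0.26 V, the device is in saturation.
I_D = ½ k_n V_ov² = 0.5 × 7.67 × 0.26² = 0.259 mA.

Saturation; I_D = 0.259 mA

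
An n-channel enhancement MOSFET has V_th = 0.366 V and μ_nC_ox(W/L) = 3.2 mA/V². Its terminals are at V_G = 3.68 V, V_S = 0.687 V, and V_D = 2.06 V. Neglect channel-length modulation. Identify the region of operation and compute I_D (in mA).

V_GS = V_G − V_S = 3.68 − 0.687 = 2.99 V; V_DS = V_D − V_S = 2.06 − 0.687 = 1.37 V.
V_ov = V_GS − V_th = 2.99 − 0.366 = 2.63 V.
Since V_DS = 1.37 V < V_ov = 2.63 V, the device is in the triode region.
I_D = k_n [V_ov · V_DS − ½ V_DS²] = 3.2 × [2.63 × 1.37 − 0.5 × 1.37²] = 8.53 mA.

Triode; I_D = 8.53 mA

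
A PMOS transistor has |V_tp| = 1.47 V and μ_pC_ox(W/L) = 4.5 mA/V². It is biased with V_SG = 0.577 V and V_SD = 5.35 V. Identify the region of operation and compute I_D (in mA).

Cutoff; I_D = 0 mA

V_SG = 0.577 V < |V_tp| = 1.47 V, so the transistor is in cutoff.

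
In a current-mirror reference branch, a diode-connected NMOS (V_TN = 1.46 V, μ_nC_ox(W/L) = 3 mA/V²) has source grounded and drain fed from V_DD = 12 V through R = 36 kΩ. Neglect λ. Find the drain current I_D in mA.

I_D = 0.281 mA

With gate tied to drain, V_GS = V_DS ≥ V_GS − V_TN, so the device is in saturation.
KCL at the drain: ½ k_n (V_GS − V_TN)² = (V_DD − V_GS)/R.
Let x = V_GS − 1.46. Then 54 x² + x − 10.54 = 0, giving x = 0.433 V (positive root), so V_GS = 1.89 V.
I_D = (V_DD − V_GS)/R = (12 − 1.89) / 36 = 0.281 mA.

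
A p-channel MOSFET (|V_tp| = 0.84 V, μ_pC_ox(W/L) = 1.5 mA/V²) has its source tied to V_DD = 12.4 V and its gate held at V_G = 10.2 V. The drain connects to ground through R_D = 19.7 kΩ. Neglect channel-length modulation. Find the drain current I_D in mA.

V_SG = V_DD − V_G = 12.4 − 10.2 = 2.2 V, so V_ov = 2.2 − 0.84 = 1.36 V.
Assume saturation: I_D = ½ k_p V_ov² = 0.5 × 1.5 × 1.36² = 1.39 mA, giving V_SD = V_DD − I_D R_D = 12.4 − 1.39 × 19.7 = -14.9 V.
But -14.9 V < V_ov = 1.36 V, so the device is actually in triode.
In triode I_D = k_p[V_ov V_SD − ½ V_SD²] and I_D = (V_DD − V_SD)/R_D. Equating: 14.8 V_SD² − 41.19 V_SD + 12.4 = 0, giving V_SD = 0.343 V (the root below V_ov).
I_D = (12.4 − 0.343) / 19.7 = 0.612 mA.

I_D = 0.612 mA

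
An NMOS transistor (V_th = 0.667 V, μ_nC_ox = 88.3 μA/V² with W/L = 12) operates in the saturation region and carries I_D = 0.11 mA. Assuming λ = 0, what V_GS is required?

V_GS = 1.12 V

k_n = μ_nC_ox · (W/L) = 1.06 mA/V².
In saturation I_D = ½ k_n (V_GS − V_th)², so V_GS − V_th = √(2 I_D / k_n) = √(2 × 0.11 / 1.06) = 0.456 V.
V_GS = 0.667 + 0.456 = 1.12 V.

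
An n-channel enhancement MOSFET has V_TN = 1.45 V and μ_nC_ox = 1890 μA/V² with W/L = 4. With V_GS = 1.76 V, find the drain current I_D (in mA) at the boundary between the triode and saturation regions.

I_D = 0.363 mA

At the boundary V_DS = V_ov = V_GS − V_TN = 1.76 − 1.45 = 0.31 V.
k_n = μ_nC_ox · (W/L) = 7.56 mA/V².
I_D = ½ k_n V_ov² = 0.5 × 7.56 × 0.31² = 0.363 mA.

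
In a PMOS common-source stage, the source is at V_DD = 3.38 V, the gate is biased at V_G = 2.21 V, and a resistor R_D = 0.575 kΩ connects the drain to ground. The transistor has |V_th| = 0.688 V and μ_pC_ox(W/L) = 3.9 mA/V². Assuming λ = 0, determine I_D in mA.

I_D = 0.453 mA

V_SG = V_DD − V_G = 3.38 − 2.21 = 1.17 V, so V_ov = 1.17 − 0.688 = 0.482 V.
Assume saturation: I_D = ½ k_p V_ov² = 0.5 × 3.9 × 0.482² = 0.453 mA, giving V_SD = V_DD − I_D R_D = 3.38 − 0.453 × 0.575 = 3.12 V.
V_SD = 3.12 V ≥ V_ov = 0.482 V, confirming saturation.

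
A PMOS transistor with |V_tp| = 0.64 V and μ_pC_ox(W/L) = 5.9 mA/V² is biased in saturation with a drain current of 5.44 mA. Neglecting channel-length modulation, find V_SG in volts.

In saturation I_D = ½ k_p (V_SG − |V_tp|)², so V_SG − |V_tp| = √(2 I_D / k_p) = √(2 × 5.44 / 5.9) = 1.36 V.
V_SG = 0.64 + 1.36 = 2 V.

V_SG = 2.00 V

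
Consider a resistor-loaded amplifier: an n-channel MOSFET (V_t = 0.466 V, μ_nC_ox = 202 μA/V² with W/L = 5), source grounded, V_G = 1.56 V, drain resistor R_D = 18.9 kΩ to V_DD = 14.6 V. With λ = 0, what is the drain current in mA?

I_D = 0.604 mA

V_GS = V_G = 1.56 V, so V_ov = 1.56 − 0.466 = 1.09 V.
k_n = μ_nC_ox · (W/L) = 1.01 mA/V².
Assume saturation: I_D = ½ k_n V_ov² = 0.5 × 1.01 × 1.09² = 0.604 mA, giving V_DS = V_DD − I_D R_D = 14.6 − 0.604 × 18.9 = 3.18 V.
V_DS = 3.18 V ≥ V_ov = 1.09 V, confirming saturation.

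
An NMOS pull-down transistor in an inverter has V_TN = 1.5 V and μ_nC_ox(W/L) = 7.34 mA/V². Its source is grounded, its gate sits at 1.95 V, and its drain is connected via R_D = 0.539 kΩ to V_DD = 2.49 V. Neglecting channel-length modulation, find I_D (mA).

V_GS = V_G = 1.95 V, so V_ov = 1.95 − 1.5 = 0.45 V.
Assume saturation: I_D = ½ k_n V_ov² = 0.5 × 7.34 × 0.45² = 0.743 mA, giving V_DS = V_DD − I_D R_D = 2.49 − 0.743 × 0.539 = 2.09 V.
V_DS = 2.09 V ≥ V_ov = 0.45 V, confirming saturation.

I_D = 0.743 mA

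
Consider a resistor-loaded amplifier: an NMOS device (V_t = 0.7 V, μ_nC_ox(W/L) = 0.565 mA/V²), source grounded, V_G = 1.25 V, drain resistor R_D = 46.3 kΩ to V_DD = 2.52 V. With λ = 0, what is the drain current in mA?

I_D = 0.0502 mA

V_GS = V_G = 1.25 V, so V_ov = 1.25 − 0.7 = 0.55 V.
Assume saturation: I_D = ½ k_n V_ov² = 0.5 × 0.565 × 0.55² = 0.0855 mA, giving V_DS = V_DD − I_D R_D = 2.52 − 0.0855 × 46.3 = -1.44 V.
But -1.44 V < V_ov = 0.55 V, so the device is actually in triode.
In triode I_D = k_n[V_ov V_DS − ½ V_DS²] and I_D = (V_DD − V_DS)/R_D. Equating: 13.1 V_DS² − 15.39 V_DS + 2.52 = 0, giving V_DS = 0.197 V (the root below V_ov).
I_D = (2.52 − 0.197) / 46.3 = 0.0502 mA.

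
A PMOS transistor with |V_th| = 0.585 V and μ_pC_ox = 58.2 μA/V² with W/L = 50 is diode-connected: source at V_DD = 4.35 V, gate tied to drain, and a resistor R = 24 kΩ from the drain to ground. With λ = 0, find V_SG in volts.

With gate tied to drain, V_SG = V_SD ≥ V_SG − |V_th|, so the device is in saturation.
k_p = μ_pC_ox · (W/L) = 2.91 mA/V².
KCL at the drain: ½ k_p (V_SG − |V_th|)² = (V_DD − V_SG)/R.
Let x = V_SG − 0.585. Then 34.9 x² + x − 3.765 = 0, giving x = 0.314 V (positive root), so V_SG = 0.899 V.
I_D = (V_DD − V_SG)/R = (4.35 − 0.899) / 24 = 0.144 mA.

V_SG = 0.899 V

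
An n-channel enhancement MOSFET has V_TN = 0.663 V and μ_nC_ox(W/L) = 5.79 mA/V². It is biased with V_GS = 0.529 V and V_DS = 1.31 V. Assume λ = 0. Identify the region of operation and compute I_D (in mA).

V_GS = 0.529 V < V_TN = 0.663 V, so the transistor is in cutoff.

Cutoff; I_D = 0 mA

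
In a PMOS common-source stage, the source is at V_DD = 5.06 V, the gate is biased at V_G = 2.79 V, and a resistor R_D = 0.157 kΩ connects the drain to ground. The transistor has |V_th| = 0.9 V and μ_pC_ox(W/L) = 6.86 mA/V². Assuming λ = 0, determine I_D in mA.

I_D = 6.44 mA

V_SG = V_DD − V_G = 5.06 − 2.79 = 2.27 V, so V_ov = 2.27 − 0.9 = 1.37 V.
Assume saturation: I_D = ½ k_p V_ov² = 0.5 × 6.86 × 1.37² = 6.44 mA, giving V_SD = V_DD − I_D R_D = 5.06 − 6.44 × 0.157 = 4.05 V.
V_SD = 4.05 V ≥ V_ov = 1.37 V, confirming saturation.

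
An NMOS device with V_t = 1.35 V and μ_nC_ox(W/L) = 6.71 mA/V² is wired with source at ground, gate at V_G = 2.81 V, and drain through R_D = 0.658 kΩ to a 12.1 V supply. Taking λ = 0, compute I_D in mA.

V_GS = V_G = 2.81 V, so V_ov = 2.81 − 1.35 = 1.46 V.
Assume saturation: I_D = ½ k_n V_ov² = 0.5 × 6.71 × 1.46² = 7.15 mA, giving V_DS = V_DD − I_D R_D = 12.1 − 7.15 × 0.658 = 7.39 V.
V_DS = 7.39 V ≥ V_ov = 1.46 V, confirming saturation.

I_D = 7.15 mA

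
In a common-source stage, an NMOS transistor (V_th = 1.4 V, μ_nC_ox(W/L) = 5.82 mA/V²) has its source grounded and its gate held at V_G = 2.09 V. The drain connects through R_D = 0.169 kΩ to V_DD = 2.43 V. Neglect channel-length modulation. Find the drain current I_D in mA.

I_D = 1.39 mA

V_GS = V_G = 2.09 V, so V_ov = 2.09 − 1.4 = 0.69 V.
Assume saturation: I_D = ½ k_n V_ov² = 0.5 × 5.82 × 0.69² = 1.39 mA, giving V_DS = V_DD − I_D R_D = 2.43 − 1.39 × 0.169 = 2.2 V.
V_DS = 2.2 V ≥ V_ov = 0.69 V, confirming saturation.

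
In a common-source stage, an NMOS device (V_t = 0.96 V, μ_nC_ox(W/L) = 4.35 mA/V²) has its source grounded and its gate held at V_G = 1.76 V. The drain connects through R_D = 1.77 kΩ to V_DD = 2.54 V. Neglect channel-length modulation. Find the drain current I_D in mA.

V_GS = V_G = 1.76 V, so V_ov = 1.76 − 0.96 = 0.8 V.
Assume saturation: I_D = ½ k_n V_ov² = 0.5 × 4.35 × 0.8² = 1.39 mA, giving V_DS = V_DD − I_D R_D = 2.54 − 1.39 × 1.77 = 0.0762 V.
But 0.0762 V < V_ov = 0.8 V, so the device is actually in triode.
In triode I_D = k_n[V_ov V_DS − ½ V_DS²] and I_D = (V_DD − V_DS)/R_D. Equating: 3.85 V_DS² − 7.16 V_DS + 2.54 = 0, giving V_DS = 0.477 V (the root below V_ov).
I_D = (2.54 − 0.477) / 1.77 = 1.17 mA.

I_D = 1.17 mA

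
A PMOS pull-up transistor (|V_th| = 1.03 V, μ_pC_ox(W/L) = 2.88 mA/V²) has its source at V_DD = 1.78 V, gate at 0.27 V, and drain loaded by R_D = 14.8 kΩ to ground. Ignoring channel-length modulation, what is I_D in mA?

V_SG = V_DD − V_G = 1.78 − 0.27 = 1.51 V, so V_ov = 1.51 − 1.03 = 0.48 V.
Assume saturation: I_D = ½ k_p V_ov² = 0.5 × 2.88 × 0.48² = 0.332 mA, giving V_SD = V_DD − I_D R_D = 1.78 − 0.332 × 14.8 = -3.13 V.
But -3.13 V < V_ov = 0.48 V, so the device is actually in triode.
In triode I_D = k_p[V_ov V_SD − ½ V_SD²] and I_D = (V_DD − V_SD)/R_D. Equating: 21.3 V_SD² − 21.46 V_SD + 1.78 = 0, giving V_SD = 0.0912 V (the root below V_ov).
I_D = (1.78 − 0.0912) / 14.8 = 0.114 mA.

I_D = 0.114 mA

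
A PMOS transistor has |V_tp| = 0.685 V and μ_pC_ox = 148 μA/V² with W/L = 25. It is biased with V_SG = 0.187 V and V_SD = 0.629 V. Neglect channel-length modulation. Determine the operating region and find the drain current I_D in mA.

V_SG = 0.187 V < |V_tp| = 0.685 V, so the transistor is in cutoff.

Cutoff; I_D = 0 mA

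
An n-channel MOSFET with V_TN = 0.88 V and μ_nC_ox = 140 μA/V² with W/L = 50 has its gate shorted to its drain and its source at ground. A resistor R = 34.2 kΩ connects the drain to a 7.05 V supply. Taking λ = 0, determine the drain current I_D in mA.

With gate tied to drain, V_GS = V_DS ≥ V_GS − V_TN, so the device is in saturation.
k_n = μ_nC_ox · (W/L) = 7 mA/V².
KCL at the drain: ½ k_n (V_GS − V_TN)² = (V_DD − V_GS)/R.
Let x = V_GS − 0.88. Then 120 x² + x − 6.17 = 0, giving x = 0.223 V (positive root), so V_GS = 1.1 V.
I_D = (V_DD − V_GS)/R = (7.05 − 1.1) / 34.2 = 0.174 mA.

I_D = 0.174 mA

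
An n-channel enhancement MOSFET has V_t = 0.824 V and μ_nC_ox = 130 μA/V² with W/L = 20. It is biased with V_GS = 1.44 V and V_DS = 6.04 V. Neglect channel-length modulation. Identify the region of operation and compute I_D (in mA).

Saturation; I_D = 0.493 mA

k_n = μ_nC_ox · (W/L) = 2.6 mA/V².
V_ov = V_GS − V_t = 1.44 − 0.824 = 0.616 V.
Since V_DS = 6.04 V ≥ V_ov = 0.616 V, the device is in saturation.
I_D = ½ k_n V_ov² = 0.5 × 2.6 × 0.616² = 0.493 mA.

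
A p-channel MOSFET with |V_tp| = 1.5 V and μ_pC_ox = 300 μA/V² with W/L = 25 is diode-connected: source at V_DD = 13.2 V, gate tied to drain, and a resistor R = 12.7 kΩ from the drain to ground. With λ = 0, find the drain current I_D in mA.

With gate tied to drain, V_SG = V_SD ≥ V_SG − |V_tp|, so the device is in saturation.
k_p = μ_pC_ox · (W/L) = 7.5 mA/V².
KCL at the drain: ½ k_p (V_SG − |V_tp|)² = (V_DD − V_SG)/R.
Let x = V_SG − 1.5. Then 47.6 x² + x − 11.7 = 0, giving x = 0.485 V (positive root), so V_SG = 1.99 V.
I_D = (V_DD − V_SG)/R = (13.2 − 1.99) / 12.7 = 0.883 mA.

I_D = 0.883 mA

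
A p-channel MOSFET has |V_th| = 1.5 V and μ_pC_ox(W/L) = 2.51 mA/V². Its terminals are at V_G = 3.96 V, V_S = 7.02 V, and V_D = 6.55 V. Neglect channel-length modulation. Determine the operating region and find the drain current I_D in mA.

V_SG = V_S − V_G = 7.02 − 3.96 = 3.06 V; V_SD = V_S − V_D = 7.02 − 6.55 = 0.47 V.
V_ov = V_SG − |V_th| = 3.06 − 1.5 = 1.56 V.
Since V_SD = 0.47 V < V_ov = 1.56 V, the device is in the triode region.
I_D = k_p [V_ov · V_SD − ½ V_SD²] = 2.51 × [1.56 × 0.47 − 0.5 × 0.47²] = 1.56 mA.

Triode; I_D = 1.56 mA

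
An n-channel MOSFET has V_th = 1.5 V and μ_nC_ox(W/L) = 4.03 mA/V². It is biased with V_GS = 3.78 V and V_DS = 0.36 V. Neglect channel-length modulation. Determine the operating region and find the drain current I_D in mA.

V_ov = V_GS − V_th = 3.78 − 1.5 = 2.28 V.
Since V_DS = 0.36 V < V_ov = 2.28 V, the device is in the triode region.
I_D = k_n [V_ov · V_DS − ½ V_DS²] = 4.03 × [2.28 × 0.36 − 0.5 × 0.36²] = 3.05 mA.

Triode; I_D = 3.05 mA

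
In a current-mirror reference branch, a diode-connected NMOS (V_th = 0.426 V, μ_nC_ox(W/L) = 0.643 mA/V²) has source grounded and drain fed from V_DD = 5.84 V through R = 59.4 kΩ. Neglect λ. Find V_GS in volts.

With gate tied to drain, V_GS = V_DS ≥ V_GS − V_th, so the device is in saturation.
KCL at the drain: ½ k_n (V_GS − V_th)² = (V_DD − V_GS)/R.
Let x = V_GS − 0.426. Then 19.1 x² + x − 5.414 = 0, giving x = 0.507 V (positive root), so V_GS = 0.933 V.
I_D = (V_DD − V_GS)/R = (5.84 − 0.933) / 59.4 = 0.0826 mA.

V_GS = 0.933 V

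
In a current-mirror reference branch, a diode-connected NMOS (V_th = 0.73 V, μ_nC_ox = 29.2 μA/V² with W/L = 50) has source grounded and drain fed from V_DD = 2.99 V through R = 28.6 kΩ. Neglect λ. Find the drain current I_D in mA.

With gate tied to drain, V_GS = V_DS ≥ V_GS − V_th, so the device is in saturation.
k_n = μ_nC_ox · (W/L) = 1.46 mA/V².
KCL at the drain: ½ k_n (V_GS − V_th)² = (V_DD − V_GS)/R.
Let x = V_GS − 0.73. Then 20.9 x² + x − 2.26 = 0, giving x = 0.306 V (positive root), so V_GS = 1.04 V.
I_D = (V_DD − V_GS)/R = (2.99 − 1.04) / 28.6 = 0.0683 mA.

I_D = 0.0683 mA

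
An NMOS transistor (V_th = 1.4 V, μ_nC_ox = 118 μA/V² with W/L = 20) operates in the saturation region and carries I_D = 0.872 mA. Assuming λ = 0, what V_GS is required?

V_GS = 2.26 V

k_n = μ_nC_ox · (W/L) = 2.36 mA/V².
In saturation I_D = ½ k_n (V_GS − V_th)², so V_GS − V_th = √(2 I_D / k_n) = √(2 × 0.872 / 2.36) = 0.86 V.
V_GS = 1.4 + 0.86 = 2.26 V.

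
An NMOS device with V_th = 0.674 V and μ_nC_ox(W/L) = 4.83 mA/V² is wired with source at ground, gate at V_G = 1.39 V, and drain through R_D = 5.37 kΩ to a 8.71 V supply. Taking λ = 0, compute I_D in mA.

I_D = 1.24 mA

V_GS = V_G = 1.39 V, so V_ov = 1.39 − 0.674 = 0.716 V.
Assume saturation: I_D = ½ k_n V_ov² = 0.5 × 4.83 × 0.716² = 1.24 mA, giving V_DS = V_DD − I_D R_D = 8.71 − 1.24 × 5.37 = 2.06 V.
V_DS = 2.06 V ≥ V_ov = 0.716 V, confirming saturation.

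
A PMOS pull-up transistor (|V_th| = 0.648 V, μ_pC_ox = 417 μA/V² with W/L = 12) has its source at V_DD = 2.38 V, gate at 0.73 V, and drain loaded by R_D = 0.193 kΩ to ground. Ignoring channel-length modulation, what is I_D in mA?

V_SG = V_DD − V_G = 2.38 − 0.73 = 1.65 V, so V_ov = 1.65 − 0.648 = 1 V.
k_p = μ_pC_ox · (W/L) = 5.004 mA/V².
Assume saturation: I_D = ½ k_p V_ov² = 0.5 × 5.004 × 1² = 2.51 mA, giving V_SD = V_DD − I_D R_D = 2.38 − 2.51 × 0.193 = 1.9 V.
V_SD = 1.9 V ≥ V_ov = 1 V, confirming saturation.

I_D = 2.51 mA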